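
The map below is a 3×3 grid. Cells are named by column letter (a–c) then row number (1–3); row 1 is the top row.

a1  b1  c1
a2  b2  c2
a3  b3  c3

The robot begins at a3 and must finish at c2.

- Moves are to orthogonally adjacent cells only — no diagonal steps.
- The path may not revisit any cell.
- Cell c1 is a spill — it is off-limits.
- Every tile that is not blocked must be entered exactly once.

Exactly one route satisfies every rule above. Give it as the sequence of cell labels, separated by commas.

a3, a2, a1, b1, b2, b3, c3, c2

Need to visit all 8 open cells exactly once, starting at a3 and ending at c2.
Cell b1 has only two open neighbours (b2 and a1), so the path must pass straight through it: one of those is the cell it's entered from and the other is where it exits.
Route from a3: 2× up (reaching a1), right to b1, 2× down (reaching b3), right to c3, up to c2 — 7 moves in all.
Check: all 8 open cells covered.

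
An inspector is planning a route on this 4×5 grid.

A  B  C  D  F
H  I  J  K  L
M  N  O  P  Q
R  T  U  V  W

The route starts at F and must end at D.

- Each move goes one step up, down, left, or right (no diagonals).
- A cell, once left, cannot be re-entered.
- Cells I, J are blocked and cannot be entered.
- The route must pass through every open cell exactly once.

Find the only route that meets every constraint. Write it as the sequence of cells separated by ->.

F -> L -> K -> P -> Q -> W -> V -> U -> O -> N -> T -> R -> M -> H -> A -> B -> C -> D

Need to visit all 18 open cells exactly once, starting at F and ending at D.
Cell A has only two open neighbours (H and B), so the path must pass straight through it: one of those is the cell it's entered from and the other is where it exits.
Route from F: down to L, left to K, down to P, right to Q, down to W, 2× left (reaching U), up to O, left to N, down to T, left to R, 3× up (reaching A), 3× right (reaching D) — 17 moves in all.
Check: all 18 open cells covered.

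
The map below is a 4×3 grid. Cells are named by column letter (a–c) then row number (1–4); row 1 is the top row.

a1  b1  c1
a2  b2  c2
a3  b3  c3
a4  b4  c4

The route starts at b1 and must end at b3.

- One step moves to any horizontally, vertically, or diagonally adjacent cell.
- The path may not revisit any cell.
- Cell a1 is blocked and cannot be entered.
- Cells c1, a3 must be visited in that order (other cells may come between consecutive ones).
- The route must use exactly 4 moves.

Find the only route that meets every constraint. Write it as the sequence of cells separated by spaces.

b1 c1 b2 a3 b3

The waypoints must appear in the order c1, a3, with no cell reused.
Route from b1: right 1 to c1, down-left 2 to a3, right 1 to b3 — 4 moves in all.
Check: order respected (c1 at step 1, a3 at step 3); 4 moves as required.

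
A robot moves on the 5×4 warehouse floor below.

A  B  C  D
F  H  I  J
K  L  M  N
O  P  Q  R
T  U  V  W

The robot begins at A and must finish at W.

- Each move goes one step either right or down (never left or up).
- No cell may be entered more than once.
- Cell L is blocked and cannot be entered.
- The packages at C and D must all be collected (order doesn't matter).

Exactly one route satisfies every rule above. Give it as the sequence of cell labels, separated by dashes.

A - B - C - D - J - N - R - W

Moves only go right or down, so the column and row indices never decrease.
Route from A: right 3 to D, down 4 to W — 7 moves in all.
Check: all required cells visited.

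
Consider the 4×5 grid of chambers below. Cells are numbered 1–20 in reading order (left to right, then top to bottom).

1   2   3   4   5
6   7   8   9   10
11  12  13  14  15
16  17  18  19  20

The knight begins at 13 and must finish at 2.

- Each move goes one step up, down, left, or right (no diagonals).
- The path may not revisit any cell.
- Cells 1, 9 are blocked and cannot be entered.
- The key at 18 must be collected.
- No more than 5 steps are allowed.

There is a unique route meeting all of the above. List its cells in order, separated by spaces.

The 5-move cap with required stops at 18 leaves no slack for detours.
Route from 13: down 1 to 18, left 1 to 17, up 3 to 2 — 5 moves in all.
Check: all required cells visited; 5 ≤ 5 moves.

13 18 17 12 7 2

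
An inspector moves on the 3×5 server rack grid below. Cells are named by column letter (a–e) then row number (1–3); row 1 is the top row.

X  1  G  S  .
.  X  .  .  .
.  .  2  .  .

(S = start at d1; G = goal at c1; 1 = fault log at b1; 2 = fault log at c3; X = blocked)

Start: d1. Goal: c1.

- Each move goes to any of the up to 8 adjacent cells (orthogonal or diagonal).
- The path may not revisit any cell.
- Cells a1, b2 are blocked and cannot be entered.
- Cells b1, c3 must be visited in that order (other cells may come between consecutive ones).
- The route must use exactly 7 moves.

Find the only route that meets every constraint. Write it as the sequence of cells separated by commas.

d1, c2, b1, a2, b3, c3, d2, c1

The waypoints must appear in the order b1, c3, with no cell reused.
Route from d1: down-left to c2, up-left to b1, down-left to a2, down-right to b3, right to c3, up-right to d2, up-left to c1 — 7 moves in all.
Check: order respected (1 at step 2, 2 at step 5); 7 moves as required.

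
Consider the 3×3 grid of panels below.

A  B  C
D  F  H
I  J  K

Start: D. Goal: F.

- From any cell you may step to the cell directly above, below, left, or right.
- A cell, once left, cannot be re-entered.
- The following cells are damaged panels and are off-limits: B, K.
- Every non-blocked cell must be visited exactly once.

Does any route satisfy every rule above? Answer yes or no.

no

Cell A has only one open neighbour but is neither the start nor the goal, so a Hamiltonian route would have to both enter and leave it through the same neighbour — impossible without revisiting.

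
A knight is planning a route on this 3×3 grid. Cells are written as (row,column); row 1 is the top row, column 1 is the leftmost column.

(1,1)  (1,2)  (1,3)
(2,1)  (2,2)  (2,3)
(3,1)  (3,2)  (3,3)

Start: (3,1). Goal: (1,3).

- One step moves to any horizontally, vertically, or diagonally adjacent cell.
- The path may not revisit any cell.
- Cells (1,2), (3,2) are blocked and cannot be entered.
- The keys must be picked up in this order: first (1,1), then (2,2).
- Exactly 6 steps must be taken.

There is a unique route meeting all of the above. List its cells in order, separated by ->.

The waypoints must appear in the order (1,1), (2,2), with no cell reused.
Route from (3,1): up 2 to (1,1), down-right 2 to (3,3), up 2 to (1,3) — 6 moves in all.
Check: order respected ((1,1) at step 2, (2,2) at step 3); 6 moves as required.

(3,1) -> (2,1) -> (1,1) -> (2,2) -> (3,3) -> (2,3) -> (1,3)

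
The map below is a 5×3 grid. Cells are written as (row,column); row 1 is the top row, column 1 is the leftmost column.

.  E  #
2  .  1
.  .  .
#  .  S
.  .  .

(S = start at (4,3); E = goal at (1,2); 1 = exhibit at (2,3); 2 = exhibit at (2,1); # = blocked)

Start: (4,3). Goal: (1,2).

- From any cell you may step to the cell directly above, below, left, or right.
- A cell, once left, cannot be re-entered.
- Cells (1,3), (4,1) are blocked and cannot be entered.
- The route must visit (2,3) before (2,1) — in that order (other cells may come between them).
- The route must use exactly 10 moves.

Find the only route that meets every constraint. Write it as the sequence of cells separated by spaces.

The waypoints must appear in the order (2,3), (2,1), with no cell reused.
Route from (4,3): down 1 to (5,3), left 1 to (5,2), up 2 to (3,2), right 1 to (3,3), up 1 to (2,3), left 2 to (2,1), up 1 to (1,1), right 1 to (1,2) — 10 moves in all.
Check: order respected (1 at step 6, 2 at step 8); 10 moves as required.

(4,3) (5,3) (5,2) (4,2) (3,2) (3,3) (2,3) (2,2) (2,1) (1,1) (1,2)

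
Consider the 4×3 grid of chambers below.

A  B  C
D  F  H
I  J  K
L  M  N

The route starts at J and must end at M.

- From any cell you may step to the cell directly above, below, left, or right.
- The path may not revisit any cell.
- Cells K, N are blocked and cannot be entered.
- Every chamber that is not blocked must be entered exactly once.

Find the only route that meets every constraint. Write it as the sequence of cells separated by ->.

Need to visit all 10 open cells exactly once, starting at J and ending at M.
Cell A has only two open neighbours (D and B), so the path must pass straight through it: one of those is the cell it's entered from and the other is where it exits.
Route from J: up 1 to F, right 1 to H, up 1 to C, left 2 to A, down 3 to L, right 1 to M — 9 moves in all.
Check: all 10 open cells covered.

J -> F -> H -> C -> B -> A -> D -> I -> L -> M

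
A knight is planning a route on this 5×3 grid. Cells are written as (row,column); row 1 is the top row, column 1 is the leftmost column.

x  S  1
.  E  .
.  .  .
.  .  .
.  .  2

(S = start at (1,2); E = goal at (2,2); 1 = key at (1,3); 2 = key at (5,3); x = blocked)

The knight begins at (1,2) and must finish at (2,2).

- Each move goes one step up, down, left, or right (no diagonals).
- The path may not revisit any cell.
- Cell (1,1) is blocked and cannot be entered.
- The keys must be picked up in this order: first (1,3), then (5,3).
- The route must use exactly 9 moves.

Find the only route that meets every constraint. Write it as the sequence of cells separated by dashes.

(1,2) - (1,3) - (2,3) - (3,3) - (4,3) - (5,3) - (5,2) - (4,2) - (3,2) - (2,2)

The waypoints must appear in the order (1,3), (5,3), with no cell reused.
Route from (1,2): right to (1,3), 4× down (reaching (5,3)), left to (5,2), 3× up (reaching (2,2)) — 9 moves in all.
Check: order respected (1 at step 1, 2 at step 5); 9 moves as required.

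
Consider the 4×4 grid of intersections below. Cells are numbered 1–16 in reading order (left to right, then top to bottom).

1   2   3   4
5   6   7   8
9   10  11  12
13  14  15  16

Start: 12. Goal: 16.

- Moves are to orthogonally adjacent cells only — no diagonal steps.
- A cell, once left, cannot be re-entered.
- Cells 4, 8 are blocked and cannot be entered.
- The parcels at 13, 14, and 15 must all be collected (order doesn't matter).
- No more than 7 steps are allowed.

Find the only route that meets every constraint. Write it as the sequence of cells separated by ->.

The 7-move cap with required stops at 13, 14, 15 leaves no slack for detours.
Route from 12: 3× left (reaching 9), down to 13, 3× right (reaching 16) — 7 moves in all.
Check: all required cells visited; 7 ≤ 7 moves.

12 -> 11 -> 10 -> 9 -> 13 -> 14 -> 15 -> 16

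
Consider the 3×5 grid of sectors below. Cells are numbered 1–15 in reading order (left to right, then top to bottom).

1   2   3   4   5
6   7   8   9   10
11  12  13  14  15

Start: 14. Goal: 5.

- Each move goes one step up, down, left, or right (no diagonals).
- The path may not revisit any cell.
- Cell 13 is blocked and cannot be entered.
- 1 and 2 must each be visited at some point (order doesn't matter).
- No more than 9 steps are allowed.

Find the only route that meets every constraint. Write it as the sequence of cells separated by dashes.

14 - 9 - 8 - 7 - 6 - 1 - 2 - 3 - 4 - 5

Any route must reach 1 and 2 and still end at 5 within 9 moves, so the order of the required stops is forced.
Route from 14: up 1 to 9, left 3 to 6, up 1 to 1, right 4 to 5 — 9 moves in all.
Check: all required cells visited; 9 ≤ 9 moves.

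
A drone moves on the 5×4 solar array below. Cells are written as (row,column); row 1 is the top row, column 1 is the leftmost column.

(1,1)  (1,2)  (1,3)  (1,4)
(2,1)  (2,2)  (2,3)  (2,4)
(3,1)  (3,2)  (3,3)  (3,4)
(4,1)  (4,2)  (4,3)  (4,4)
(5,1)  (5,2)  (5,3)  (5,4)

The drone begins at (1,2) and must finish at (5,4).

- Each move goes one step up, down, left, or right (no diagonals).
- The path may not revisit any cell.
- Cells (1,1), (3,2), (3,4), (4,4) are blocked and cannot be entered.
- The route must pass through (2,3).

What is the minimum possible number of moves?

6

Any route passes through (2,3) somewhere between (1,2) and (5,4). Summing Manhattan distances along the two legs ((1,2) → (2,3) → (5,4)) gives a lower bound of 2 + 4 = 6 moves.
A route of 6 moves achieves this: (1,2) → (2,2) → (2,3) → (3,3) → (4,3) → (5,3) → (5,4).
Since 6 matches the lower bound, it is optimal.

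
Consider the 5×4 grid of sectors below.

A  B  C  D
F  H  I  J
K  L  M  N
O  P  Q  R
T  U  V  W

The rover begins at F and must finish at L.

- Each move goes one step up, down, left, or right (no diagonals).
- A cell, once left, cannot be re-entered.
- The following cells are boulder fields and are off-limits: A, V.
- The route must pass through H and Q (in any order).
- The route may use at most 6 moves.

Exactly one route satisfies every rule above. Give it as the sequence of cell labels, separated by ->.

The 6-move cap with required stops at H, Q leaves no slack for detours.
Route from F: 2× right (reaching I), 2× down (reaching Q), left to P, up to L — 6 moves in all.
Check: all required cells visited; 6 ≤ 6 moves.

F -> H -> I -> M -> Q -> P -> L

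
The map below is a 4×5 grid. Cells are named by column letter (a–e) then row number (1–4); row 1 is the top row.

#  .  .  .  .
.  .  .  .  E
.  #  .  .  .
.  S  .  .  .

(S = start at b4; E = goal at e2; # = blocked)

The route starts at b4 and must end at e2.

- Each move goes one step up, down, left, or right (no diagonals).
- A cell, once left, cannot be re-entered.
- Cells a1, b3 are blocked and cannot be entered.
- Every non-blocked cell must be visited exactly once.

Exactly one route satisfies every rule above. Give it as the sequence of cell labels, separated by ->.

b4 -> a4 -> a3 -> a2 -> b2 -> b1 -> c1 -> c2 -> c3 -> c4 -> d4 -> e4 -> e3 -> d3 -> d2 -> d1 -> e1 -> e2

Need to visit all 18 open cells exactly once, starting at b4 and ending at e2.
Route from b4: left 1 to a4, up 2 to a2, right 1 to b2, up 1 to b1, right 1 to c1, down 3 to c4, right 2 to e4, up 1 to e3, left 1 to d3, up 2 to d1, right 1 to e1, down 1 to e2 — 17 moves in all.
Check: all 18 open cells covered.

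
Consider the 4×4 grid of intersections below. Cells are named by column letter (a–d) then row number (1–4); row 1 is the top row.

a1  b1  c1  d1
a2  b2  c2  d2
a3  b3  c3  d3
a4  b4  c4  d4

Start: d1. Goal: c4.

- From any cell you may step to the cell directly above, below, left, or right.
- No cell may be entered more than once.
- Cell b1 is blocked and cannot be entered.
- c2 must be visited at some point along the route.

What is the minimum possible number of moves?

4

Any route passes through c2 somewhere between d1 and c4. Summing Manhattan distances along the two legs (d1 → c2 → c4) gives a lower bound of 2 + 2 = 4 moves.
A route of 4 moves achieves this: d1 → d2 → c2 → c3 → c4.
Since 4 matches the lower bound, it is optimal.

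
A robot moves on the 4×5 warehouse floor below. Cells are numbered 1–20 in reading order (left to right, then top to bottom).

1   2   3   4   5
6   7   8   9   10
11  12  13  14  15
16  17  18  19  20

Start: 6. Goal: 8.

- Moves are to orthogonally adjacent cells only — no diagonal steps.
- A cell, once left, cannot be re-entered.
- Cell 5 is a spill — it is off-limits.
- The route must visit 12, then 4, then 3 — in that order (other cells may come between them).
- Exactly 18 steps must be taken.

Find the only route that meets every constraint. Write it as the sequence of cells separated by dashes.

The waypoints must appear in the order 12, 4, 3, with no cell reused.
Route from 6: up 1 to 1, right 1 to 2, down 2 to 12, left 1 to 11, down 1 to 16, right 2 to 18, up 1 to 13, right 1 to 14, down 1 to 19, right 1 to 20, up 2 to 10, left 1 to 9, up 1 to 4, left 1 to 3, down 1 to 8 — 18 moves in all.
Check: order respected (12 at step 4, 4 at step 16, 3 at step 17); 18 moves as required.

6 - 1 - 2 - 7 - 12 - 11 - 16 - 17 - 18 - 13 - 14 - 19 - 20 - 15 - 10 - 9 - 4 - 3 - 8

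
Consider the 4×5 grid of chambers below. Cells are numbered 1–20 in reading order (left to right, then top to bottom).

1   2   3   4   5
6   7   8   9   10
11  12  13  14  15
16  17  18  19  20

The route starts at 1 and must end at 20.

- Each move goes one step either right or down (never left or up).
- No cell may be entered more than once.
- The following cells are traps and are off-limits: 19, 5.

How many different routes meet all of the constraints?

14

A right/down-only route from 1 to 20 makes exactly 3 down-moves and 4 right-moves in some order.
With no other constraints that would be C(7,3) = 35 routes.
Subtract routes through each blocked cell (inclusion–exclusion for overlaps): − through 5: 1 − through 19: 20 → 14.
That gives 14 routes.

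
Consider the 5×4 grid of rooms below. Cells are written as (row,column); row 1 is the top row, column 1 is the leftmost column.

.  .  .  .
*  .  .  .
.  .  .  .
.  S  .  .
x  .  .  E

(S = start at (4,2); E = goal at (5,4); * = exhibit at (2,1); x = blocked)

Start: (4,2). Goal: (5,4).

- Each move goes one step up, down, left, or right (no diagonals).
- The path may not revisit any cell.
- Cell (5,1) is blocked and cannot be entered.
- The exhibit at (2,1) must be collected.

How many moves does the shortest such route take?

Any route passes through (2,1) somewhere between (4,2) and (5,4). Summing Manhattan distances along the two legs ((4,2) → (2,1) → (5,4)) gives a lower bound of 3 + 6 = 9 moves.
A route of 9 moves achieves this: (4,2) → (3,2) → (3,1) → (2,1) → (2,2) → (2,3) → (3,3) → (4,3) → (5,3) → (5,4).
Since 9 matches the lower bound, it is optimal.

9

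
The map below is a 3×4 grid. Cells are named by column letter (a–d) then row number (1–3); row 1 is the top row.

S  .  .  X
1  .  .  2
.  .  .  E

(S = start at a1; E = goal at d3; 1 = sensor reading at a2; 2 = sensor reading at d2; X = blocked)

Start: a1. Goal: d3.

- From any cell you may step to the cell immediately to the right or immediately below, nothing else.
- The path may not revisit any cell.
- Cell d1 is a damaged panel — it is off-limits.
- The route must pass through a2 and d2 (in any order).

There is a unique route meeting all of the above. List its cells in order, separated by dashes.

Moves only go right or down, so the column and row indices never decrease.
Route from a1: down 1 to a2, right 3 to d2, down 1 to d3 — 5 moves in all.
Check: all required cells visited.

a1 - a2 - b2 - c2 - d2 - d3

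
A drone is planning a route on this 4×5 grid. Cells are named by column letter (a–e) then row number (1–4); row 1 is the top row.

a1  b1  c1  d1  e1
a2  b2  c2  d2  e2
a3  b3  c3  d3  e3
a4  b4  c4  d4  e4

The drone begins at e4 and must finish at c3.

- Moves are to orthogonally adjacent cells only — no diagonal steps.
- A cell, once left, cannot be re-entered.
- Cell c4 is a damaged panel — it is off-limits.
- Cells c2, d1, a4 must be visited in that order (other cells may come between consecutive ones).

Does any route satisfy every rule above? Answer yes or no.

no

Ignoring the required order, 33 revisit-free routes from e4 to c3 pass through all of c2, d1, and a4; the waypoint orders that occur are d1 → c2 → a4 (24); d1 → a4 → c2 (9) — never c2 → d1 → a4.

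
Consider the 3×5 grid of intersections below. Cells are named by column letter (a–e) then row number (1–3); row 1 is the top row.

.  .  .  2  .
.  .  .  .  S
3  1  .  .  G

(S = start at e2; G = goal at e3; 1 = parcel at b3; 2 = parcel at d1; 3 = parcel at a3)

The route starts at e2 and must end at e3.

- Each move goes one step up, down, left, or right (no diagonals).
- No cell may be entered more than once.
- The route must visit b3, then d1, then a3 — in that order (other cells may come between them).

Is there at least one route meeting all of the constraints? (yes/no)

no

Ignoring the required order, 17 revisit-free routes from e2 to e3 pass through all of b3, d1, and a3; the waypoint orders that occur are d1 → a3 → b3 (17) — never b3 → d1 → a3.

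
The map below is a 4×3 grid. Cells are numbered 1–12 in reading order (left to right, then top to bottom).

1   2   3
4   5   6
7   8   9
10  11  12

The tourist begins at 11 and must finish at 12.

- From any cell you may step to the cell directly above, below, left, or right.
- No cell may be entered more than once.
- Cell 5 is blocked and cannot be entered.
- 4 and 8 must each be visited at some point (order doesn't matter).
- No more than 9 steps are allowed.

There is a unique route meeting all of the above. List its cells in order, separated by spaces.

The budget equals the shortest possible length, so every move has to be on a shortest route through the required cells.
Route from 11: up 1 to 8, left 1 to 7, up 2 to 1, right 2 to 3, down 3 to 12 — 9 moves in all.
Check: all required cells visited; 9 ≤ 9 moves.

11 8 7 4 1 2 3 6 9 12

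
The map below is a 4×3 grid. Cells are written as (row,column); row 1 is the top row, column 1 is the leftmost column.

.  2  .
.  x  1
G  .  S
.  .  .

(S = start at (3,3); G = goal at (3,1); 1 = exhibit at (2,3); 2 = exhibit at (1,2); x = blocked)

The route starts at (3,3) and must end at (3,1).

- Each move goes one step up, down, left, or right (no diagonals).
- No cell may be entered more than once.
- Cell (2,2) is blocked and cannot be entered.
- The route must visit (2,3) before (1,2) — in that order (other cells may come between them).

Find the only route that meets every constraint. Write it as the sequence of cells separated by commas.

The waypoints must appear in the order (2,3), (1,2), with no cell reused.
Route from (3,3): up 2 to (1,3), left 2 to (1,1), down 2 to (3,1) — 6 moves in all.
Check: order respected (1 at step 1, 2 at step 3).

(3,3), (2,3), (1,3), (1,2), (1,1), (2,1), (3,1)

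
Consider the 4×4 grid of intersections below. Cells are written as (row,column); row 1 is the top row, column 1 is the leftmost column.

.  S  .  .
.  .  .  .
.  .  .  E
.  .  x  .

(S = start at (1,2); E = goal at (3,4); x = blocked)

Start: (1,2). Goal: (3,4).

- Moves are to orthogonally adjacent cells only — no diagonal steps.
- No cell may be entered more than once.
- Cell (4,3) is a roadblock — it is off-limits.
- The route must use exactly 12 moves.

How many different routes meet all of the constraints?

4

Need simple routes of exactly 12 moves from (1,2) to (3,4) (Manhattan distance 4, so 4 moves are spent on a detour and 4 undoing it).
Enumerating: (1,2) (2,2) (2,1) (3,1) (4,1) (4,2) (3,2) (3,3) (2,3) (1,3) (1,4) (2,4) (3,4) | (1,2) (1,1) (2,1) (3,1) (4,1) (4,2) (3,2) (2,2) (2,3) (1,3) (1,4) (2,4) (3,4) | (1,2) (1,1) (2,1) (3,1) (4,1) (4,2) (3,2) (3,3) (2,3) (1,3) (1,4) (2,4) (3,4) | (1,2) (1,3) (1,4) (2,4) (2,3) (2,2) (2,1) (3,1) (4,1) (4,2) (3,2) (3,3) (3,4).
That gives 4 routes.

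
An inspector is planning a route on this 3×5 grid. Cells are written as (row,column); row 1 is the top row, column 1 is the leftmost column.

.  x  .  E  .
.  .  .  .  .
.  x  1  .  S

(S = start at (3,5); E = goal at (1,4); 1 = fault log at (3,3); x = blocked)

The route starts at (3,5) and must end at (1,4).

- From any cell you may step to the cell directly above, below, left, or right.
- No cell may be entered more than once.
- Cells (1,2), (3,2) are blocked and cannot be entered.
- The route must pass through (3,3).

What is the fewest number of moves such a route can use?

Any route passes through (3,3) somewhere between (3,5) and (1,4). Summing Manhattan distances along the two legs ((3,5) → (3,3) → (1,4)) gives a lower bound of 2 + 3 = 5 moves.
A route of 5 moves achieves this: (3,5) → (3,4) → (3,3) → (2,3) → (1,3) → (1,4).
Since 5 matches the lower bound, it is optimal.

5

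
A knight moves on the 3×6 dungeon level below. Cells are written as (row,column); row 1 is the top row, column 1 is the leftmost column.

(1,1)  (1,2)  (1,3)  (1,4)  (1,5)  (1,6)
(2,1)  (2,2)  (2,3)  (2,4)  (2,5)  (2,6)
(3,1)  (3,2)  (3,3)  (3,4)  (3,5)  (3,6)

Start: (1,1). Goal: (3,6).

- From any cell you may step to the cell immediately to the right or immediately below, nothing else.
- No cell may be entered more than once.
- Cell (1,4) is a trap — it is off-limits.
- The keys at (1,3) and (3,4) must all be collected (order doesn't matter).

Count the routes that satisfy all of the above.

2

A right/down-only route from (1,1) to (3,6) makes exactly 2 down-moves and 5 right-moves in some order.
With no other constraints that would be C(7,2) = 21 routes.
A monotone route can only reach the required cells in the order (1,3), (3,4), so split there and multiply the segment counts (each segment already excludes blocked cells): (1,1)→(1,3): 1; (1,3)→(3,4): 2; (3,4)→(3,6): 1; product = 2.
That gives 2 routes.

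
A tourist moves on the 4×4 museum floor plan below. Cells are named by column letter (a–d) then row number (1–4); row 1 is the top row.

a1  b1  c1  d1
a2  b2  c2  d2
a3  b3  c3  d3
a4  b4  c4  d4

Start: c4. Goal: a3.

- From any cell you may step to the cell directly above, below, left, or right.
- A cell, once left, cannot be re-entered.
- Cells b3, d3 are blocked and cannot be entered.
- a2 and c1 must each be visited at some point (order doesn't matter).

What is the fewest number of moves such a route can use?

Any route passes through a2 and c1 in some order between c4 and a3. Summing Manhattan distances along each leg and taking the cheapest ordering (c4 → c1 → a2 → a3) gives a lower bound of 3 + 3 + 1 = 7 moves.
A route of 7 moves achieves this: c4 → c3 → c2 → c1 → b1 → b2 → a2 → a3.
Since 7 matches the lower bound, it is optimal.

7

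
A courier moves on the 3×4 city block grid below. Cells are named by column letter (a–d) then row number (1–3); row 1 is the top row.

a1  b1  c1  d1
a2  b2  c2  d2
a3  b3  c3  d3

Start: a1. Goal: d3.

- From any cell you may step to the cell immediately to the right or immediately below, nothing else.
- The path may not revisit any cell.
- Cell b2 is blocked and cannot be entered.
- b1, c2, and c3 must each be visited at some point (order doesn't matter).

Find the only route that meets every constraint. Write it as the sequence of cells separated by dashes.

Moves only go right or down, so the column and row indices never decrease.
Route from a1: 2× right (reaching c1), 2× down (reaching c3), right to d3 — 5 moves in all.
Check: all required cells visited.

a1 - b1 - c1 - c2 - c3 - d3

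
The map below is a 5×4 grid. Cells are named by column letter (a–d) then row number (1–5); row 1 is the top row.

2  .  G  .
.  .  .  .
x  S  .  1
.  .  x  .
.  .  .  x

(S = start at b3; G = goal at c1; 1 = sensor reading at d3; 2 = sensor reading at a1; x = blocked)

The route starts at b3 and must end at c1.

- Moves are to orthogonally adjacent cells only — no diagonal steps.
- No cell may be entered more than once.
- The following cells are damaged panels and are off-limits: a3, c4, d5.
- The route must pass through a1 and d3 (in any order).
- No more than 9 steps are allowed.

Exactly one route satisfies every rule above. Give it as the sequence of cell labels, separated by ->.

The budget equals the shortest possible length, so every move has to be on a shortest route through the required cells.
Route from b3: 2× right (reaching d3), up to d2, 3× left (reaching a2), up to a1, 2× right (reaching c1) — 9 moves in all.
Check: all required cells visited; 9 ≤ 9 moves.

b3 -> c3 -> d3 -> d2 -> c2 -> b2 -> a2 -> a1 -> b1 -> c1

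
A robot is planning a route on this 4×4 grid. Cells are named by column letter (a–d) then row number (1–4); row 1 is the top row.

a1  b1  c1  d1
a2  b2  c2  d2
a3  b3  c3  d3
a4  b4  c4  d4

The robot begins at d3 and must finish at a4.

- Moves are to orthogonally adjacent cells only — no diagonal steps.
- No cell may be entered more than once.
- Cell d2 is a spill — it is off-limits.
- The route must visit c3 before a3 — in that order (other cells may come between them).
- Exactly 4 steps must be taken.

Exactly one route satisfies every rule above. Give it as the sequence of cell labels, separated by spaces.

The waypoints must appear in the order c3, a3, with no cell reused.
Route from d3: left 3 to a3, down 1 to a4 — 4 moves in all.
Check: order respected (c3 at step 1, a3 at step 3); 4 moves as required.

d3 c3 b3 a3 a4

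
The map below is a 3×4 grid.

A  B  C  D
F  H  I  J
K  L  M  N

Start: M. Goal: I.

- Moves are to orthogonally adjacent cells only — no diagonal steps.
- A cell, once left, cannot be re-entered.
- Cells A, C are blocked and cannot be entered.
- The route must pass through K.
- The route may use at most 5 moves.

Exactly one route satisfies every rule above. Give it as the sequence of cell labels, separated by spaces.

M L K F H I

Any route must reach K and still end at I within 5 moves, so the order of the required stops is forced.
Route from M: 2× left (reaching K), up to F, 2× right (reaching I) — 5 moves in all.
Check: all required cells visited; 5 ≤ 5 moves.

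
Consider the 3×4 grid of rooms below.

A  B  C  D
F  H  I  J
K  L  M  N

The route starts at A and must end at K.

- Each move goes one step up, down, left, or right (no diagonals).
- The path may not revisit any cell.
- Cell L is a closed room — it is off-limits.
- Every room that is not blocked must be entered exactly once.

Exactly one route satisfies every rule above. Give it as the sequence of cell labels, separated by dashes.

Need to visit all 11 open cells exactly once, starting at A and ending at K.
Cell D has only two open neighbours (J and C), so the path must pass straight through it: one of those is the cell it's entered from and the other is where it exits.
Route from A: right 3 to D, down 2 to N, left 1 to M, up 1 to I, left 2 to F, down 1 to K — 10 moves in all.
Check: all 11 open cells covered.

A - B - C - D - J - N - M - I - H - F - K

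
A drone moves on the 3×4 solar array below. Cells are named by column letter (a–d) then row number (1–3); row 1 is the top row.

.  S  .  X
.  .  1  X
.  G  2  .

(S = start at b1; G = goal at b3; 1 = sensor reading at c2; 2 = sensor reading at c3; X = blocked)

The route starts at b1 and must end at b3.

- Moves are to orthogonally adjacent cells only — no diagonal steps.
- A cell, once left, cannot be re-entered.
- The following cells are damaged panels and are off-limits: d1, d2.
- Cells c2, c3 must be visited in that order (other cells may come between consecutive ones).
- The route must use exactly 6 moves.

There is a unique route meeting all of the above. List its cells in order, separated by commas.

The waypoints must appear in the order c2, c3, with no cell reused.
Route from b1: left to a1, down to a2, 2× right (reaching c2), down to c3, left to b3 — 6 moves in all.
Check: order respected (1 at step 4, 2 at step 5); 6 moves as required.

b1, a1, a2, b2, c2, c3, b3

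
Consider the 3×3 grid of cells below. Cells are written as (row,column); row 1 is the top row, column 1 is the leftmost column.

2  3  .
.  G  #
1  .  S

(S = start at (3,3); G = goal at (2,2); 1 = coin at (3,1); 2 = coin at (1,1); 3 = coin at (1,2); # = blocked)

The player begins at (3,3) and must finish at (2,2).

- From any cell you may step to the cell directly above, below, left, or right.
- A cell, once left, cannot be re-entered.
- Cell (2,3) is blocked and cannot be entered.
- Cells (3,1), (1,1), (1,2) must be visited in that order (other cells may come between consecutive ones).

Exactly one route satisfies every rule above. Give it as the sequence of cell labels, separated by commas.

(3,3), (3,2), (3,1), (2,1), (1,1), (1,2), (2,2)

The waypoints must appear in the order (3,1), (1,1), (1,2), with no cell reused.
Route from (3,3): 2× left (reaching (3,1)), 2× up (reaching (1,1)), right to (1,2), down to (2,2) — 6 moves in all.
Check: order respected (1 at step 2, 2 at step 4, 3 at step 5).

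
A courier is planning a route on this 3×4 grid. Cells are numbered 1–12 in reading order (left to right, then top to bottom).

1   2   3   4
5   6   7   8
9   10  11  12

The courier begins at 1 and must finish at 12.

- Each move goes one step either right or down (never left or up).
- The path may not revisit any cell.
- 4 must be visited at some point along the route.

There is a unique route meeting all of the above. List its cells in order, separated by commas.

Moves only go right or down, so the column and row indices never decrease.
Route from 1: right 3 to 4, down 2 to 12 — 5 moves in all.
Check: all required cells visited.

1, 2, 3, 4, 8, 12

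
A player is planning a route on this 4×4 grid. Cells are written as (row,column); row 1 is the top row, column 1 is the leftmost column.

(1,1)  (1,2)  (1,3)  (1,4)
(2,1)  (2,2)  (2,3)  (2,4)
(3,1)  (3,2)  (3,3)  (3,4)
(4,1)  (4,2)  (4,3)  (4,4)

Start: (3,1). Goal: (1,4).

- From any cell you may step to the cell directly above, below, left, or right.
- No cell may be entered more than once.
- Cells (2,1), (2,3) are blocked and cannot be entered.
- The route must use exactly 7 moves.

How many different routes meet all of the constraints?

Need simple routes of exactly 7 moves from (3,1) to (1,4) (Manhattan distance 5, so 1 moves are spent on a detour and 1 undoing it).
Enumerating: (3,1) (4,1) (4,2) (3,2) (2,2) (1,2) (1,3) (1,4) | (3,1) (4,1) (4,2) (3,2) (3,3) (3,4) (2,4) (1,4) | (3,1) (4,1) (4,2) (4,3) (3,3) (3,4) (2,4) (1,4) | (3,1) (4,1) (4,2) (4,3) (4,4) (3,4) (2,4) (1,4) | (3,1) (3,2) (4,2) (4,3) (3,3) (3,4) (2,4) (1,4) | (3,1) (3,2) (4,2) (4,3) (4,4) (3,4) (2,4) (1,4) | (3,1) (3,2) (3,3) (4,3) (4,4) (3,4) (2,4) (1,4).
That gives 7 routes.

7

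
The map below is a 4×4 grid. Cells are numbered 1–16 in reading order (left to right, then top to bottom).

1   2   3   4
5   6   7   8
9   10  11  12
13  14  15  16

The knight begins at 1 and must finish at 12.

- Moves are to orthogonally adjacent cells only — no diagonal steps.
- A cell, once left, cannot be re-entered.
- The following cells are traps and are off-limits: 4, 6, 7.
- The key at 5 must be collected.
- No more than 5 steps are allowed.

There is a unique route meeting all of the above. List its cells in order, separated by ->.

1 -> 5 -> 9 -> 10 -> 11 -> 12

The 5-move cap with required stops at 5 leaves no slack for detours.
Route from 1: 2× down (reaching 9), 3× right (reaching 12) — 5 moves in all.
Check: all required cells visited; 5 ≤ 5 moves.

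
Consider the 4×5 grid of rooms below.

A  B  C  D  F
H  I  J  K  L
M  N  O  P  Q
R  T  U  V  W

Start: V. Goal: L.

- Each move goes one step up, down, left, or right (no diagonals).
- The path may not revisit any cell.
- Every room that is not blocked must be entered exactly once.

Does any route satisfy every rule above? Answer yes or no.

yes

One route that works: V → W → Q → P → K → J → O → U → T → R → M → N → I → H → A → B → C → D → F → L.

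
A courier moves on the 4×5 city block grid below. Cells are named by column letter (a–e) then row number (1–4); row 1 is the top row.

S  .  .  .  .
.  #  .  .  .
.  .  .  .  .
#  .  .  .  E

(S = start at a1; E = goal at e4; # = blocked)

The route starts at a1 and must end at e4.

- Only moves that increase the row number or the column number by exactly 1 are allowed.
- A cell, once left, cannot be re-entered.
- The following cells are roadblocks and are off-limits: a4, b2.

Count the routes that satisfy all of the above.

A right/down-only route from a1 to e4 makes exactly 3 down-moves and 4 right-moves in some order.
With no other constraints that would be C(7,3) = 35 routes.
Subtract routes through each blocked cell (inclusion–exclusion for overlaps): − through b2: 20 − through a4: 1 → 14.
That gives 14 routes.

14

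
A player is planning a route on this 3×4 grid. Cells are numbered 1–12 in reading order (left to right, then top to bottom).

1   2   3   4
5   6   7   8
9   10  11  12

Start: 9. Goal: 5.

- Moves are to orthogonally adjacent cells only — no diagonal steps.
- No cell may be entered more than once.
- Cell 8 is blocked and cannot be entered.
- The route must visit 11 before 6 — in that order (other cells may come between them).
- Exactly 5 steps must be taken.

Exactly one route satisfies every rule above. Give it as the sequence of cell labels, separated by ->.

The waypoints must appear in the order 11, 6, with no cell reused.
Route from 9: right 2 to 11, up 1 to 7, left 2 to 5 — 5 moves in all.
Check: order respected (11 at step 2, 6 at step 4); 5 moves as required.

9 -> 10 -> 11 -> 7 -> 6 -> 5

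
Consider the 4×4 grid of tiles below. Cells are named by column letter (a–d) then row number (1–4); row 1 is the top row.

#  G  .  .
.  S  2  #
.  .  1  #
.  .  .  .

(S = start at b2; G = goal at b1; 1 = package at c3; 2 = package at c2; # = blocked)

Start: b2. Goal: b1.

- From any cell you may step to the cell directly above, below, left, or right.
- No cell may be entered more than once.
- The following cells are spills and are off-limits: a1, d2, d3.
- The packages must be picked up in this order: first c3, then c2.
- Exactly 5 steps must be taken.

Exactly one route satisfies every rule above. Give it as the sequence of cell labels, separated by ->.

The waypoints must appear in the order c3, c2, with no cell reused.
Route from b2: down to b3, right to c3, 2× up (reaching c1), left to b1 — 5 moves in all.
Check: order respected (1 at step 2, 2 at step 3); 5 moves as required.

b2 -> b3 -> c3 -> c2 -> c1 -> b1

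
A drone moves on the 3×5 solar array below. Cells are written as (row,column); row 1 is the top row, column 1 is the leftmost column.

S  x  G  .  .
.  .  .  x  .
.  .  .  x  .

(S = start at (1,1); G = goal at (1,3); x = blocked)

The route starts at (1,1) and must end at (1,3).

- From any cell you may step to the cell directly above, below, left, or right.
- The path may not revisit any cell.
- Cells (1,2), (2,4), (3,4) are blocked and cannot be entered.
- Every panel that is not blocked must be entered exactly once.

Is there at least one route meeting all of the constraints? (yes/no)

Cell (3,5) has only one open neighbour but is neither the start nor the goal, so a Hamiltonian route would have to both enter and leave it through the same neighbour — impossible without revisiting.

no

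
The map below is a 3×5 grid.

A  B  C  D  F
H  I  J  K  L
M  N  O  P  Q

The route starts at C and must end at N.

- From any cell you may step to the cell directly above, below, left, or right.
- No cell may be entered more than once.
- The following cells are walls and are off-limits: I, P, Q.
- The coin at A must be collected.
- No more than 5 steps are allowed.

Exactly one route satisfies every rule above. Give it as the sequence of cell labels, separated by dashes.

C - B - A - H - M - N

The budget equals the shortest possible length, so every move has to be on a shortest route through the required cells.
Route from C: left 2 to A, down 2 to M, right 1 to N — 5 moves in all.
Check: all required cells visited; 5 ≤ 5 moves.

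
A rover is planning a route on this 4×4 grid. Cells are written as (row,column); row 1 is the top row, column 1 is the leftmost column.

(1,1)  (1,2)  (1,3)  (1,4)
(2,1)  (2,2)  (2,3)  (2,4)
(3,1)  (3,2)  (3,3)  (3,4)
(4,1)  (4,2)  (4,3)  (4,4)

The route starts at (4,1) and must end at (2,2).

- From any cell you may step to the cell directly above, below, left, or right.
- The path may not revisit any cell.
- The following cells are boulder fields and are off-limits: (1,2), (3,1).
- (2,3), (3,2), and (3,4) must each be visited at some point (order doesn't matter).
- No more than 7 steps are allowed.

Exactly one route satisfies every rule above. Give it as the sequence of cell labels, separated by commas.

Any route must reach (2,3), (3,2), and (3,4) and still end at (2,2) within 7 moves, so the order of the required stops is forced.
Route from (4,1): right to (4,2), up to (3,2), 2× right (reaching (3,4)), up to (2,4), 2× left (reaching (2,2)) — 7 moves in all.
Check: all required cells visited; 7 ≤ 7 moves.

(4,1), (4,2), (3,2), (3,3), (3,4), (2,4), (2,3), (2,2)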